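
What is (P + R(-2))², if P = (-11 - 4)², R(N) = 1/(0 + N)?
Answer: 201601/4 ≈ 50400.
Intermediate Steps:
R(N) = 1/N
P = 225 (P = (-15)² = 225)
(P + R(-2))² = (225 + 1/(-2))² = (225 - ½)² = (449/2)² = 201601/4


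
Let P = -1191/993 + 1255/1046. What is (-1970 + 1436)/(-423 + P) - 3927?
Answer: -574937833101/146453455 ≈ -3925.7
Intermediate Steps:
P = 143/346226 (P = -1191*1/993 + 1255*(1/1046) = -397/331 + 1255/1046 = 143/346226 ≈ 0.00041302)
(-1970 + 1436)/(-423 + P) - 3927 = (-1970 + 1436)/(-423 + 143/346226) - 3927 = -534/(-146453455/346226) - 3927 = -534*(-346226/146453455) - 3927 = 184884684/146453455 - 3927 = -574937833101/146453455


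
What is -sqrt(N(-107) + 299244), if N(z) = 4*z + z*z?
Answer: -sqrt(310265) ≈ -557.01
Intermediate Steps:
N(z) = z**2 + 4*z (N(z) = 4*z + z**2 = z**2 + 4*z)
-sqrt(N(-107) + 299244) = -sqrt(-107*(4 - 107) + 299244) = -sqrt(-107*(-103) + 299244) = -sqrt(11021 + 299244) = -sqrt(310265)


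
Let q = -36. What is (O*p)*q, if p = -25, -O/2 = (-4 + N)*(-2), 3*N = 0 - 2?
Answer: -16800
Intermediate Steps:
N = -⅔ (N = (0 - 2)/3 = (⅓)*(-2) = -⅔ ≈ -0.66667)
O = -56/3 (O = -2*(-4 - ⅔)*(-2) = -(-28)*(-2)/3 = -2*28/3 = -56/3 ≈ -18.667)
(O*p)*q = -56/3*(-25)*(-36) = (1400/3)*(-36) = -16800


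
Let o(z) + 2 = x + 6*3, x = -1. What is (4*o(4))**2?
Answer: 3600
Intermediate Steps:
o(z) = 15 (o(z) = -2 + (-1 + 6*3) = -2 + (-1 + 18) = -2 + 17 = 15)
(4*o(4))**2 = (4*15)**2 = 60**2 = 3600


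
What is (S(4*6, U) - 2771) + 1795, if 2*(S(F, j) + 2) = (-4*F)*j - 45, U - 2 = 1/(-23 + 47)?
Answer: -2197/2 ≈ -1098.5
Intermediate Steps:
U = 49/24 (U = 2 + 1/(-23 + 47) = 2 + 1/24 = 49/24 ≈ 2.0417)
S(F, j) = -49/2 - 2*F*j (S(F, j) = -2 + ((-4*F)*j - 45)/2 = -2 + (-4*F*j - 45)/2 = -2 + (-45 - 4*F*j)/2 = -2 + (-45/2 - 2*F*j) = -49/2 - 2*F*j)
(S(4*6, U) - 2771) + 1795 = ((-49/2 - 2*4*6*49/24) - 2771) + 1795 = ((-49/2 - 2*24*49/24) - 2771) + 1795 = ((-49/2 - 98) - 2771) + 1795 = (-245/2 - 2771) + 1795 = -5787/2 + 1795 = -2197/2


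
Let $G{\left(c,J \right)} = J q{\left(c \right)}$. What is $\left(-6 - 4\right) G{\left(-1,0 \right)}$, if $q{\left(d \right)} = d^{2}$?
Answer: $0$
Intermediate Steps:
$G{\left(c,J \right)} = J c^{2}$
$\left(-6 - 4\right) G{\left(-1,0 \right)} = \left(-6 - 4\right) 0 \left(-1\right)^{2} = - 10 \cdot 0 \cdot 1 = \left(-10\right) 0 = 0$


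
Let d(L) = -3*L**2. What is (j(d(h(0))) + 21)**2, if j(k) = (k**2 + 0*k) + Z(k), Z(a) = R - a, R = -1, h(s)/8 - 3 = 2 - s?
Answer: 531063728832400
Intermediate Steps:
h(s) = 40 - 8*s (h(s) = 24 + 8*(2 - s) = 24 + (16 - 8*s) = 40 - 8*s)
Z(a) = -1 - a
j(k) = -1 + k**2 - k (j(k) = (k**2 + 0*k) + (-1 - k) = (k**2 + 0) + (-1 - k) = k**2 + (-1 - k) = -1 + k**2 - k)
(j(d(h(0))) + 21)**2 = ((-1 + (-3*(40 - 8*0)**2)**2 - (-3)*(40 - 8*0)**2) + 21)**2 = ((-1 + (-3*(40 + 0)**2)**2 - (-3)*(40 + 0)**2) + 21)**2 = ((-1 + (-3*40**2)**2 - (-3)*40**2) + 21)**2 = ((-1 + (-3*1600)**2 - (-3)*1600) + 21)**2 = ((-1 + (-4800)**2 - 1*(-4800)) + 21)**2 = ((-1 + 23040000 + 4800) + 21)**2 = (23044799 + 21)**2 = 23044820**2 = 531063728832400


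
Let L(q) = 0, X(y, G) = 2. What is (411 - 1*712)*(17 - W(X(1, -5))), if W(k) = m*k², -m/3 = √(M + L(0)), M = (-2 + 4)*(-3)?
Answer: -5117 - 3612*I*√6 ≈ -5117.0 - 8847.6*I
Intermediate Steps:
M = -6 (M = 2*(-3) = -6)
m = -3*I*√6 (m = -3*√(-6 + 0) = -3*I*√6 ≈ -7.3485*I)
W(k) = -3*I*√6*k² (W(k) = (-3*I*√6)*k² = -3*I*√6*k²)
(411 - 1*712)*(17 - W(X(1, -5))) = (411 - 1*712)*(17 - (-3)*I*√6*2²) = (411 - 712)*(17 - (-3)*I*√6*4) = -301*(17 - (-12)*I*√6) = -301*(17 + 12*I*√6) = -5117 - 3612*I*√6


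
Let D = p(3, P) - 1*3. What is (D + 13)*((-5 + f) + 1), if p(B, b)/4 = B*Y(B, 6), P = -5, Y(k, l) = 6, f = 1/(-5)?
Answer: -1722/5 ≈ -344.40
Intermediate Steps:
f = -⅕ ≈ -0.20000
p(B, b) = 24*B (p(B, b) = 4*(B*6) = 4*(6*B) = 24*B)
D = 69 (D = 24*3 - 1*3 = 72 - 3 = 69)
(D + 13)*((-5 + f) + 1) = (69 + 13)*((-5 - ⅕) + 1) = 82*(-26/5 + 1) = 82*(-21/5) = -1722/5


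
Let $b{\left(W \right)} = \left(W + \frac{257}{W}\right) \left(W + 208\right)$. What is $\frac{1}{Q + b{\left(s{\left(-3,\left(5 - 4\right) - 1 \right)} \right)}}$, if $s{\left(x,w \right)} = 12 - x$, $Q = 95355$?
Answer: $\frac{15}{1537811} \approx 9.7541 \cdot 10^{-6}$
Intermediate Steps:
$b{\left(W \right)} = \left(208 + W\right) \left(W + \frac{257}{W}\right)$ ($b{\left(W \right)} = \left(W + \frac{257}{W}\right) \left(208 + W\right) = \left(208 + W\right) \left(W + \frac{257}{W}\right)$)
$\frac{1}{Q + b{\left(s{\left(-3,\left(5 - 4\right) - 1 \right)} \right)}} = \frac{1}{95355 + \left(257 + \left(12 - -3\right)^{2} + 208 \left(12 - -3\right) + \frac{53456}{12 - -3}\right)} = \frac{1}{95355 + \left(257 + \left(12 + 3\right)^{2} + 208 \left(12 + 3\right) + \frac{53456}{12 + 3}\right)} = \frac{1}{95355 + \left(257 + 15^{2} + 208 \cdot 15 + \frac{53456}{15}\right)} = \frac{1}{95355 + \left(257 + 225 + 3120 + 53456 \cdot \frac{1}{15}\right)} = \frac{1}{95355 + \left(257 + 225 + 3120 + \frac{53456}{15}\right)} = \frac{1}{95355 + \frac{107486}{15}} = \frac{1}{\frac{1537811}{15}} = \frac{15}{1537811}$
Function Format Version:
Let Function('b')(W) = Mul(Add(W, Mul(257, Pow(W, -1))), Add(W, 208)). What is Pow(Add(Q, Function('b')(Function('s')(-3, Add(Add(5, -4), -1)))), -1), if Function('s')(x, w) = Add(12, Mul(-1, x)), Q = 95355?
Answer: Rational(15, 1537811) ≈ 9.7541e-6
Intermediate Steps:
Function('b')(W) = Mul(Add(208, W), Add(W, Mul(257, Pow(W, -1)))) (Function('b')(W) = Mul(Add(W, Mul(257, Pow(W, -1))), Add(208, W)) = Mul(Add(208, W), Add(W, Mul(257, Pow(W, -1)))))
Pow(Add(Q, Function('b')(Function('s')(-3, Add(Add(5, -4), -1)))), -1) = Pow(Add(95355, Add(257, Pow(Add(12, Mul(-1, -3)), 2), Mul(208, Add(12, Mul(-1, -3))), Mul(53456, Pow(Add(12, Mul(-1, -3)), -1)))), -1) = Pow(Add(95355, Add(257, Pow(Add(12, 3), 2), Mul(208, Add(12, 3)), Mul(53456, Pow(Add(12, 3), -1)))), -1) = Pow(Add(95355, Add(257, Pow(15, 2), Mul(208, 15), Mul(53456, Pow(15, -1)))), -1) = Pow(Add(95355, Add(257, 225, 3120, Mul(53456, Rational(1, 15)))), -1) = Pow(Add(95355, Add(257, 225, 3120, Rational(53456, 15))), -1) = Pow(Add(95355, Rational(107486, 15)), -1) = Pow(Rational(1537811, 15), -1) = Rational(15, 1537811)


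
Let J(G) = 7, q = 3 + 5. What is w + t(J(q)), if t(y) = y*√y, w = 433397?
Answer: 433397 + 7*√7 ≈ 4.3342e+5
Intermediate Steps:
q = 8
t(y) = y^(3/2)
w + t(J(q)) = 433397 + 7^(3/2) = 433397 + 7*√7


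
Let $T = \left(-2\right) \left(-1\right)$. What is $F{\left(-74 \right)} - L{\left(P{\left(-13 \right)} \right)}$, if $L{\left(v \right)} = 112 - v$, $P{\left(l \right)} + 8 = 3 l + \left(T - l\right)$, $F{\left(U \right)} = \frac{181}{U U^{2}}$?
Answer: $- \frac{58352437}{405224} \approx -144.0$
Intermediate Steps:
$T = 2$
$F{\left(U \right)} = \frac{181}{U^{3}}$
$P{\left(l \right)} = -6 + 2 l$ ($P{\left(l \right)} = -8 + \left(3 l - \left(-2 + l\right)\right) = -8 + \left(2 + 2 l\right) = -6 + 2 l$)
$F{\left(-74 \right)} - L{\left(P{\left(-13 \right)} \right)} = \frac{181}{-405224} - \left(112 - \left(-6 + 2 \left(-13\right)\right)\right) = 181 \left(- \frac{1}{405224}\right) - \left(112 - \left(-6 - 26\right)\right) = - \frac{181}{405224} - \left(112 - -32\right) = - \frac{181}{405224} - \left(112 + 32\right) = - \frac{181}{405224} - 144 = - \frac{58352437}{405224}$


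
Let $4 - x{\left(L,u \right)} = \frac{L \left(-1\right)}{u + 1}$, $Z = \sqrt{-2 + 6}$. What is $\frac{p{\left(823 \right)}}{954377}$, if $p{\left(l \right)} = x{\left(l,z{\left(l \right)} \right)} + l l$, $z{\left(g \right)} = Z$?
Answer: $\frac{2032822}{2863131} \approx 0.71$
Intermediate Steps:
$Z = 2$ ($Z = \sqrt{4} = 2$)
$z{\left(g \right)} = 2$
$x{\left(L,u \right)} = 4 + \frac{L}{1 + u}$ ($x{\left(L,u \right)} = 4 - \frac{L \left(-1\right)}{u + 1} = 4 - \frac{\left(-1\right) L}{1 + u} = 4 - - \frac{L}{1 + u} = 4 + \frac{L}{1 + u}$)
$p{\left(l \right)} = 4 + l^{2} + \frac{l}{3}$ ($p{\left(l \right)} = \frac{4 + l + 4 \cdot 2}{1 + 2} + l l = \frac{4 + l + 8}{3} + l^{2} = \frac{12 + l}{3} + l^{2} = \left(4 + \frac{l}{3}\right) + l^{2} = 4 + l^{2} + \frac{l}{3}$)
$\frac{p{\left(823 \right)}}{954377} = \frac{4 + 823^{2} + \frac{1}{3} \cdot 823}{954377} = \left(4 + 677329 + \frac{823}{3}\right) \frac{1}{954377} = \frac{2032822}{3} \cdot \frac{1}{954377} = \frac{2032822}{2863131}$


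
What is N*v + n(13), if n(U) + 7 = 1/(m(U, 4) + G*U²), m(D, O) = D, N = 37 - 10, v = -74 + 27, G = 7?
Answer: -1526095/1196 ≈ -1276.0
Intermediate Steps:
v = -47
N = 27
n(U) = -7 + 1/(U + 7*U²)
N*v + n(13) = 27*(-47) + (1 - 49*13² - 7*13)/(13*(1 + 7*13)) = -1269 + (1 - 49*169 - 91)/(13*(1 + 91)) = -1269 + (1/13)*(1 - 8281 - 91)/92 = -1269 + (1/13)*(1/92)*(-8371) = -1269 - 8371/1196 = -1526095/1196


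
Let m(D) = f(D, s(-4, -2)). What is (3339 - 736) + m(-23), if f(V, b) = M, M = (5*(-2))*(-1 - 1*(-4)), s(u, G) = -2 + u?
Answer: 2573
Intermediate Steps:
M = -30 (M = -10*(-1 + 4) = -10*3 = -30)
f(V, b) = -30
m(D) = -30
(3339 - 736) + m(-23) = (3339 - 736) - 30 = 2603 - 30 = 2573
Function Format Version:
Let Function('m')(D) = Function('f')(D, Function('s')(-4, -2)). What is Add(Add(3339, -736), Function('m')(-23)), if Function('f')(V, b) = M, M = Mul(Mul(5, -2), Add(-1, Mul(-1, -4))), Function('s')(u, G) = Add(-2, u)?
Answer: 2573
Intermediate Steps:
M = -30 (M = Mul(-10, Add(-1, 4)) = Mul(-10, 3) = -30)
Function('f')(V, b) = -30
Function('m')(D) = -30
Add(Add(3339, -736), Function('m')(-23)) = Add(Add(3339, -736), -30) = Add(2603, -30) = 2573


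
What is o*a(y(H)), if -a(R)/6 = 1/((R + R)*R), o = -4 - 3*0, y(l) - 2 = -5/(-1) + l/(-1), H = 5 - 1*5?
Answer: 12/49 ≈ 0.24490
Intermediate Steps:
H = 0 (H = 5 - 5 = 0)
y(l) = 7 - l (y(l) = 2 + (-5/(-1) + l/(-1)) = 2 + (-5*(-1) + l*(-1)) = 2 + (5 - l) = 7 - l)
o = -4 (o = -4 - 1*0 = -4 + 0 = -4)
a(R) = -3/R**2 (a(R) = -6/((R + R)*R) = -6/((2*R)*R) = -6*1/(2*R)/R = -3/R**2)
o*a(y(H)) = -(-12)/(7 - 1*0)**2 = -(-12)/(7 + 0)**2 = -(-12)/7**2 = -(-12)/49 = -4*(-3/49) = 12/49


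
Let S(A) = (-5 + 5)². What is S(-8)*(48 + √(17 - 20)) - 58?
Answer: -58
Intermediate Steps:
S(A) = 0 (S(A) = 0² = 0)
S(-8)*(48 + √(17 - 20)) - 58 = 0*(48 + √(17 - 20)) - 58 = 0*(48 + √(-3)) - 58 = 0*(48 + I*√3) - 58 = 0 - 58 = -58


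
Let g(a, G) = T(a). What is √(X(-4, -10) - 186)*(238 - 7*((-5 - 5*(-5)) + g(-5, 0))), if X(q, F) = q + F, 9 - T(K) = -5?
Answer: 0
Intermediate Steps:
T(K) = 14 (T(K) = 9 - 1*(-5) = 9 + 5 = 14)
g(a, G) = 14
X(q, F) = F + q
√(X(-4, -10) - 186)*(238 - 7*((-5 - 5*(-5)) + g(-5, 0))) = √((-10 - 4) - 186)*(238 - 7*((-5 - 5*(-5)) + 14)) = √(-14 - 186)*(238 - 7*((-5 + 25) + 14)) = √(-200)*(238 - 7*(20 + 14)) = (10*I*√2)*(238 - 7*34) = (10*I*√2)*(238 - 238) = (10*I*√2)*0 = 0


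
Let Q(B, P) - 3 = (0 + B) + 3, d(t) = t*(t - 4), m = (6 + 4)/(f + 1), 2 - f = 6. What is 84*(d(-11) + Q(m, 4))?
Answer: 14084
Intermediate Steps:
f = -4 (f = 2 - 1*6 = 2 - 6 = -4)
m = -10/3 (m = (6 + 4)/(-4 + 1) = 10/(-3) = 10*(-1/3) = -10/3 ≈ -3.3333)
d(t) = t*(-4 + t)
Q(B, P) = 6 + B (Q(B, P) = 3 + ((0 + B) + 3) = 3 + (B + 3) = 3 + (3 + B) = 6 + B)
84*(d(-11) + Q(m, 4)) = 84*(-11*(-4 - 11) + (6 - 10/3)) = 84*(-11*(-15) + 8/3) = 84*(165 + 8/3) = 84*(503/3) = 14084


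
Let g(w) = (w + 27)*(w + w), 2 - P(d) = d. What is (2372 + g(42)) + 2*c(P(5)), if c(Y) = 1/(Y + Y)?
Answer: 24503/3 ≈ 8167.7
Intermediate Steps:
P(d) = 2 - d
c(Y) = 1/(2*Y)
g(w) = 2*w*(27 + w) (g(w) = (27 + w)*(2*w) = 2*w*(27 + w))
(2372 + g(42)) + 2*c(P(5)) = (2372 + 2*42*(27 + 42)) + 2*(1/(2*(2 - 1*5))) = (2372 + 2*42*69) + 2*(1/(2*(2 - 5))) = (2372 + 5796) + 2*((1/2)/(-3)) = 8168 + 2*((1/2)*(-1/3)) = 8168 + 2*(-1/6) = 8168 - 1/3 = 24503/3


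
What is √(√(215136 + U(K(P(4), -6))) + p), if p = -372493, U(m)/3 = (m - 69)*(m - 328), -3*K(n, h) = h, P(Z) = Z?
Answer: √(-372493 + √280662) ≈ 609.89*I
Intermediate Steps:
K(n, h) = -h/3
U(m) = 3*(-328 + m)*(-69 + m) (U(m) = 3*((m - 69)*(m - 328)) = 3*((-69 + m)*(-328 + m)) = 3*((-328 + m)*(-69 + m)) = 3*(-328 + m)*(-69 + m))
√(√(215136 + U(K(P(4), -6))) + p) = √(√(215136 + (67896 - (-397)*(-6) + 3*(-⅓*(-6))²)) - 372493) = √(√(215136 + (67896 - 1191*2 + 3*2²)) - 372493) = √(√(215136 + (67896 - 2382 + 3*4)) - 372493) = √(√(215136 + (67896 - 2382 + 12)) - 372493) = √(√(215136 + 65526) - 372493) = √(√280662 - 372493) = √(-372493 + √280662)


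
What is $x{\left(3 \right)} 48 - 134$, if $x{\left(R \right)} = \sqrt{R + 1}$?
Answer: $-38$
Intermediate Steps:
$x{\left(R \right)} = \sqrt{1 + R}$
$x{\left(3 \right)} 48 - 134 = \sqrt{1 + 3} \cdot 48 - 134 = \sqrt{4} \cdot 48 - 134 = 2 \cdot 48 - 134 = 96 - 134 = -38$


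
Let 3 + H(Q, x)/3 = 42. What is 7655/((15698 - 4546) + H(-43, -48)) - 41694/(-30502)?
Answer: 351671248/171863519 ≈ 2.0462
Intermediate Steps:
H(Q, x) = 117 (H(Q, x) = -9 + 3*42 = -9 + 126 = 117)
7655/((15698 - 4546) + H(-43, -48)) - 41694/(-30502) = 7655/((15698 - 4546) + 117) - 41694/(-30502) = 7655/(11152 + 117) - 41694*(-1/30502) = 7655/11269 + 20847/15251 = 351671248/171863519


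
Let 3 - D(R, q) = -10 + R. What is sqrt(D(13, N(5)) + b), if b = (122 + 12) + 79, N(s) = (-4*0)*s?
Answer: sqrt(213) ≈ 14.595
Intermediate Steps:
N(s) = 0 (N(s) = 0*s = 0)
b = 213 (b = 134 + 79 = 213)
D(R, q) = 13 - R (D(R, q) = 3 - (-10 + R) = 3 + (10 - R) = 13 - R)
sqrt(D(13, N(5)) + b) = sqrt((13 - 1*13) + 213) = sqrt((13 - 13) + 213) = sqrt(0 + 213) = sqrt(213)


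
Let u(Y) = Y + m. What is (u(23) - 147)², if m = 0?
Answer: 15376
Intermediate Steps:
u(Y) = Y (u(Y) = Y + 0 = Y)
(u(23) - 147)² = (23 - 147)² = (-124)² = 15376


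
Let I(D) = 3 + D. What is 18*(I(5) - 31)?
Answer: -414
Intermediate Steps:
18*(I(5) - 31) = 18*((3 + 5) - 31) = 18*(8 - 31) = 18*(-23) = -414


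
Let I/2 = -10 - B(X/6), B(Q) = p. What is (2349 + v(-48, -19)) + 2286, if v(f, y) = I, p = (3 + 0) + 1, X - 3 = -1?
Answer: 4607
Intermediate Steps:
X = 2 (X = 3 - 1 = 2)
p = 4 (p = 3 + 1 = 4)
B(Q) = 4
I = -28 (I = 2*(-10 - 1*4) = 2*(-10 - 4) = 2*(-14) = -28)
v(f, y) = -28
(2349 + v(-48, -19)) + 2286 = (2349 - 28) + 2286 = 2321 + 2286 = 4607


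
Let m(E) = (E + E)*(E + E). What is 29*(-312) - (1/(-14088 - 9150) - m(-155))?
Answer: 2022914377/23238 ≈ 87052.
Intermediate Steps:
m(E) = 4*E² (m(E) = (2*E)*(2*E) = 4*E²)
29*(-312) - (1/(-14088 - 9150) - m(-155)) = 29*(-312) - (1/(-14088 - 9150) - 4*(-155)²) = -9048 - (1/(-23238) - 4*24025) = -9048 - (-1/23238 - 1*96100) = -9048 - (-1/23238 - 96100) = -9048 - 1*(-2233171801/23238) = -9048 + 2233171801/23238 = 2022914377/23238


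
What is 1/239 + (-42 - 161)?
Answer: -48516/239 ≈ -203.00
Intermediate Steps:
1/239 + (-42 - 161) = 1/239 - 203 = -48516/239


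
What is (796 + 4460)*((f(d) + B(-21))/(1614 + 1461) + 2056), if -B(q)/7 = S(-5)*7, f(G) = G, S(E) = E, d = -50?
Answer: 2215367208/205 ≈ 1.0807e+7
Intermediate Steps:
B(q) = 245 (B(q) = -(-35)*7 = -7*(-35) = 245)
(796 + 4460)*((f(d) + B(-21))/(1614 + 1461) + 2056) = (796 + 4460)*((-50 + 245)/(1614 + 1461) + 2056) = 5256*(195/3075 + 2056) = 5256*(195*(1/3075) + 2056) = 5256*(13/205 + 2056) = 5256*(421493/205) = 2215367208/205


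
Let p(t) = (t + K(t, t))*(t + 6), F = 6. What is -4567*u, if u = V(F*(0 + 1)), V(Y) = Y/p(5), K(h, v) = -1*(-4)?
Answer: -9134/33 ≈ -276.79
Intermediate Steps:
K(h, v) = 4
p(t) = (4 + t)*(6 + t) (p(t) = (t + 4)*(t + 6) = (4 + t)*(6 + t))
V(Y) = Y/99 (V(Y) = Y/(24 + 5**2 + 10*5) = Y/(24 + 25 + 50) = Y/99)
u = 2/33 (u = (6*(0 + 1))/99 = (6*1)/99 = (1/99)*6 = 2/33 ≈ 0.060606)
-4567*u = -4567*2/33 = -9134/33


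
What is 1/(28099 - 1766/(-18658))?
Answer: 9329/262136454 ≈ 3.5588e-5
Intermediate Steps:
1/(28099 - 1766/(-18658)) = 1/(28099 - 1766*(-1/18658)) = 1/(28099 + 883/9329) = 1/(262136454/9329) = 9329/262136454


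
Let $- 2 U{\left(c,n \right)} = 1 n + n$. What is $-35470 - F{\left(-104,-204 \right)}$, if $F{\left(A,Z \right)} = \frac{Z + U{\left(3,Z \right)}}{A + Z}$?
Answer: $-35470$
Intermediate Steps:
$U{\left(c,n \right)} = - n$ ($U{\left(c,n \right)} = - \frac{1 n + n}{2} = - \frac{n + n}{2} = - \frac{2 n}{2} = - n$)
$F{\left(A,Z \right)} = 0$ ($F{\left(A,Z \right)} = \frac{Z - Z}{A + Z} = \frac{0}{A + Z} = 0$)
$-35470 - F{\left(-104,-204 \right)} = -35470 - 0 = -35470 + 0 = -35470$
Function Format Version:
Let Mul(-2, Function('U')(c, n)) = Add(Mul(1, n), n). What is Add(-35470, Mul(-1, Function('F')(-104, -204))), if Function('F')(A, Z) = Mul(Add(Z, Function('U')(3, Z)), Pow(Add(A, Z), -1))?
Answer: -35470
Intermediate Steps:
Function('U')(c, n) = Mul(-1, n) (Function('U')(c, n) = Mul(Rational(-1, 2), Add(Mul(1, n), n)) = Mul(Rational(-1, 2), Add(n, n)) = Mul(Rational(-1, 2), Mul(2, n)) = Mul(-1, n))
Function('F')(A, Z) = 0 (Function('F')(A, Z) = Mul(Add(Z, Mul(-1, Z)), Pow(Add(A, Z), -1)) = Mul(0, Pow(Add(A, Z), -1)) = 0)
Add(-35470, Mul(-1, Function('F')(-104, -204))) = Add(-35470, Mul(-1, 0)) = Add(-35470, 0) = -35470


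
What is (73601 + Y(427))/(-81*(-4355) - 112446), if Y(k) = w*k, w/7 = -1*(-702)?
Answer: 2171879/240309 ≈ 9.0379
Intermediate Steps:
w = 4914 (w = 7*(-1*(-702)) = 7*702 = 4914)
Y(k) = 4914*k
(73601 + Y(427))/(-81*(-4355) - 112446) = (73601 + 4914*427)/(-81*(-4355) - 112446) = (73601 + 2098278)/(352755 - 112446) = 2171879/240309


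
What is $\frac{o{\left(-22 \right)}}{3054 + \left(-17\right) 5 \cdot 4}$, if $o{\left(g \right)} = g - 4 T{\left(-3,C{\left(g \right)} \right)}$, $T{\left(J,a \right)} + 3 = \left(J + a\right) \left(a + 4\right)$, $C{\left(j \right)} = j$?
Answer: $- \frac{905}{1357} \approx -0.66691$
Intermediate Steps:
$T{\left(J,a \right)} = -3 + \left(4 + a\right) \left(J + a\right)$ ($T{\left(J,a \right)} = -3 + \left(J + a\right) \left(a + 4\right) = -3 + \left(J + a\right) \left(4 + a\right) = -3 + \left(4 + a\right) \left(J + a\right)$)
$o{\left(g \right)} = 60 - 4 g^{2} - 3 g$ ($o{\left(g \right)} = g - 4 \left(-3 + g^{2} + 4 \left(-3\right) + 4 g - 3 g\right) = g - 4 \left(-3 + g^{2} - 12 + 4 g - 3 g\right) = g - 4 \left(-15 + g + g^{2}\right) = g - \left(-60 + 4 g + 4 g^{2}\right) = 60 - 4 g^{2} - 3 g$)
$\frac{o{\left(-22 \right)}}{3054 + \left(-17\right) 5 \cdot 4} = \frac{60 - 4 \left(-22\right)^{2} - -66}{3054 + \left(-17\right) 5 \cdot 4} = \frac{60 - 1936 + 66}{3054 - 340} = - \frac{1810}{2714} = \left(-1810\right) \frac{1}{2714} = - \frac{905}{1357}$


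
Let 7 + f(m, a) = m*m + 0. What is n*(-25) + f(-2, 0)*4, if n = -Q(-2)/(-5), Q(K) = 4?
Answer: -32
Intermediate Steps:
f(m, a) = -7 + m**2 (f(m, a) = -7 + (m*m + 0) = -7 + (m**2 + 0) = -7 + m**2)
n = 4/5 (n = -1*4/(-5) = -4*(-1/5) = 4/5 ≈ 0.80000)
n*(-25) + f(-2, 0)*4 = (4/5)*(-25) + (-7 + (-2)**2)*4 = -20 + (-7 + 4)*4 = -20 - 3*4 = -20 - 12 = -32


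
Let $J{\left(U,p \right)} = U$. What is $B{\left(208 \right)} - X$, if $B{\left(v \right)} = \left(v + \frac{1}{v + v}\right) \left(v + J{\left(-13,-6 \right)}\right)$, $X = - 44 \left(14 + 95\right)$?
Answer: $\frac{1451407}{32} \approx 45357.0$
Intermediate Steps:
$X = -4796$ ($X = \left(-44\right) 109 = -4796$)
$B{\left(v \right)} = \left(-13 + v\right) \left(v + \frac{1}{2 v}\right)$ ($B{\left(v \right)} = \left(v + \frac{1}{v + v}\right) \left(v - 13\right) = \left(v + \frac{1}{2 v}\right) \left(-13 + v\right) = \left(-13 + v\right) \left(v + \frac{1}{2 v}\right)$)
$B{\left(208 \right)} - X = \left(\frac{1}{2} + 208^{2} - 2704 - \frac{13}{2 \cdot 208}\right) - -4796 = \left(\frac{1}{2} + 43264 - 2704 - \frac{1}{32}\right) + 4796 = \frac{1297935}{32} + 4796 = \frac{1451407}{32}$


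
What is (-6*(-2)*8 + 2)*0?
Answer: 0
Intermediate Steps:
(-6*(-2)*8 + 2)*0 = (12*8 + 2)*0 = (96 + 2)*0 = 98*0 = 0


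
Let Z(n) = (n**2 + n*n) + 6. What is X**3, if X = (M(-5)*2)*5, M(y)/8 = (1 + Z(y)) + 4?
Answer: 116214272000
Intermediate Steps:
Z(n) = 6 + 2*n**2 (Z(n) = (n**2 + n**2) + 6 = 2*n**2 + 6 = 6 + 2*n**2)
M(y) = 88 + 16*y**2 (M(y) = 8*((1 + (6 + 2*y**2)) + 4) = 8*((7 + 2*y**2) + 4) = 8*(11 + 2*y**2) = 88 + 16*y**2)
X = 4880 (X = ((88 + 16*(-5)**2)*2)*5 = ((88 + 16*25)*2)*5 = ((88 + 400)*2)*5 = (488*2)*5 = 976*5 = 4880)
X**3 = 4880**3 = 116214272000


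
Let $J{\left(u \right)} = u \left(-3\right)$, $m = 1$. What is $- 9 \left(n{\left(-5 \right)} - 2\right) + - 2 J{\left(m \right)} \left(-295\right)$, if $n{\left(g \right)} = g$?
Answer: $-1707$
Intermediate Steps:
$J{\left(u \right)} = - 3 u$
$- 9 \left(n{\left(-5 \right)} - 2\right) + - 2 J{\left(m \right)} \left(-295\right) = - 9 \left(-5 - 2\right) + - 2 \left(\left(-3\right) 1\right) \left(-295\right) = \left(-9\right) \left(-7\right) + \left(-2\right) \left(-3\right) \left(-295\right) = 63 + 6 \left(-295\right) = 63 - 1770 = -1707$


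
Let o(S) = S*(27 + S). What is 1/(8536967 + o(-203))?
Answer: 1/8572695 ≈ 1.1665e-7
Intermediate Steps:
1/(8536967 + o(-203)) = 1/(8536967 - 203*(27 - 203)) = 1/(8536967 - 203*(-176)) = 1/(8536967 + 35728) = 1/8572695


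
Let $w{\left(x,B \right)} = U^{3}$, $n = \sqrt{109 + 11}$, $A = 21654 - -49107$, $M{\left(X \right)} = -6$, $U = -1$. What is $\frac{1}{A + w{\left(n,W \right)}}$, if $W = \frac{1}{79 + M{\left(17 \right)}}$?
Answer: $\frac{1}{70760} \approx 1.4132 \cdot 10^{-5}$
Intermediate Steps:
$A = 70761$ ($A = 21654 + 49107 = 70761$)
$W = \frac{1}{73}$ ($W = \frac{1}{79 - 6} = \frac{1}{73} \approx 0.013699$)
$n = 2 \sqrt{30}$ ($n = \sqrt{120} = 2 \sqrt{30} \approx 10.954$)
$w{\left(x,B \right)} = -1$ ($w{\left(x,B \right)} = \left(-1\right)^{3} = -1$)
$\frac{1}{A + w{\left(n,W \right)}} = \frac{1}{70761 - 1} = \frac{1}{70760}$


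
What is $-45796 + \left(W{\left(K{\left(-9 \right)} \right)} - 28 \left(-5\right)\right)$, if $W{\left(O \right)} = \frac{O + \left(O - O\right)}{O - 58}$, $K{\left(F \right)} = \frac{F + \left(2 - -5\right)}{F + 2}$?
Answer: $- \frac{9222513}{202} \approx -45656.0$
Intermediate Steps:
$K{\left(F \right)} = \frac{7 + F}{2 + F}$ ($K{\left(F \right)} = \frac{F + \left(2 + 5\right)}{2 + F} = \frac{F + 7}{2 + F} = \frac{7 + F}{2 + F}$)
$W{\left(O \right)} = \frac{O}{-58 + O}$ ($W{\left(O \right)} = \frac{O + 0}{-58 + O} = \frac{O}{-58 + O}$)
$-45796 + \left(W{\left(K{\left(-9 \right)} \right)} - 28 \left(-5\right)\right) = -45796 + \left(\frac{\frac{1}{2 - 9} \left(7 - 9\right)}{-58 + \frac{7 - 9}{2 - 9}} - 28 \left(-5\right)\right) = -45796 + \left(\frac{\frac{1}{-7} \left(-2\right)}{-58 + \frac{1}{-7} \left(-2\right)} - -140\right) = -45796 + \left(\frac{\left(- \frac{1}{7}\right) \left(-2\right)}{-58 - - \frac{2}{7}} + 140\right) = -45796 + \left(\frac{2}{7 \left(-58 + \frac{2}{7}\right)} + 140\right) = -45796 + \left(\frac{2}{7 \left(- \frac{404}{7}\right)} + 140\right) = -45796 + \left(\frac{2}{7} \left(- \frac{7}{404}\right) + 140\right) = -45796 + \left(- \frac{1}{202} + 140\right) = -45796 + \frac{28279}{202} = - \frac{9222513}{202}$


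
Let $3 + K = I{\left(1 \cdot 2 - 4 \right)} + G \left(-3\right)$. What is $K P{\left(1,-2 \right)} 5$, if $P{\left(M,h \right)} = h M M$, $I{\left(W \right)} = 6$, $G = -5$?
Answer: $-180$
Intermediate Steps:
$K = 18$ ($K = -3 + \left(6 - -15\right) = -3 + \left(6 + 15\right) = -3 + 21 = 18$)
$P{\left(M,h \right)} = h M^{2}$ ($P{\left(M,h \right)} = M h M = h M^{2}$)
$K P{\left(1,-2 \right)} 5 = 18 \left(- 2 \cdot 1^{2}\right) 5 = 18 \left(\left(-2\right) 1\right) 5 = 18 \left(-2\right) 5 = \left(-36\right) 5 = -180$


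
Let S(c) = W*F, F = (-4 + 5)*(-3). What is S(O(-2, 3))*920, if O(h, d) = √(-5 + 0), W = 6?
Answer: -16560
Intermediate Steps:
F = -3 (F = 1*(-3) = -3)
O(h, d) = I*√5 (O(h, d) = √(-5) = I*√5)
S(c) = -18 (S(c) = 6*(-3) = -18)
S(O(-2, 3))*920 = -18*920 = -16560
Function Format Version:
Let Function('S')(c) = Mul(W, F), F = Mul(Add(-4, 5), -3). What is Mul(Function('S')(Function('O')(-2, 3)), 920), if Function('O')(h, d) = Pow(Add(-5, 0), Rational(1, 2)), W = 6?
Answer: -16560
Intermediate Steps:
F = -3 (F = Mul(1, -3) = -3)
Function('O')(h, d) = Mul(I, Pow(5, Rational(1, 2))) (Function('O')(h, d) = Pow(-5, Rational(1, 2)) = Mul(I, Pow(5, Rational(1, 2))))
Function('S')(c) = -18 (Function('S')(c) = Mul(6, -3) = -18)
Mul(Function('S')(Function('O')(-2, 3)), 920) = Mul(-18, 920) = -16560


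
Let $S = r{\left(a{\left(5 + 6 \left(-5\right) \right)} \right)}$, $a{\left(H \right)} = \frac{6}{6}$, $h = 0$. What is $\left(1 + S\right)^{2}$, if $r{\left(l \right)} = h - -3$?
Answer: $16$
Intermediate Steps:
$a{\left(H \right)} = 1$ ($a{\left(H \right)} = 6 \cdot \frac{1}{6} = 1$)
$r{\left(l \right)} = 3$ ($r{\left(l \right)} = 0 - -3 = 0 + 3 = 3$)
$S = 3$
$\left(1 + S\right)^{2} = \left(1 + 3\right)^{2} = 4^{2} = 16$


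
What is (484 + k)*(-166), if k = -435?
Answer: -8134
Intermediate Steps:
(484 + k)*(-166) = (484 - 435)*(-166) = 49*(-166) = -8134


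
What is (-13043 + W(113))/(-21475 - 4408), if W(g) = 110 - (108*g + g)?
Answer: 25250/25883 ≈ 0.97554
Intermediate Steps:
W(g) = 110 - 109*g
(-13043 + W(113))/(-21475 - 4408) = (-13043 + (110 - 109*113))/(-21475 - 4408) = (-13043 + (110 - 12317))/(-25883) = (-13043 - 12207)*(-1/25883) = -25250*(-1/25883) = 25250/25883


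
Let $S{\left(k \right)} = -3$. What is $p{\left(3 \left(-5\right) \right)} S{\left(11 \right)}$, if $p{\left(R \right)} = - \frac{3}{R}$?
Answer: $- \frac{3}{5} \approx -0.6$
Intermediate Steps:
$p{\left(3 \left(-5\right) \right)} S{\left(11 \right)} = - \frac{3}{3 \left(-5\right)} \left(-3\right) = - \frac{3}{-15} \left(-3\right) = \left(-3\right) \left(- \frac{1}{15}\right) \left(-3\right) = \frac{1}{5} \left(-3\right) = - \frac{3}{5}$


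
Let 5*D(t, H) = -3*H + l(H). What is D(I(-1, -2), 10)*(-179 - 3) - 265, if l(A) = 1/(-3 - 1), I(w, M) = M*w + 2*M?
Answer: 8361/10 ≈ 836.10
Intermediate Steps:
I(w, M) = 2*M + M*w
l(A) = -¼ (l(A) = 1/(-4) = -¼)
D(t, H) = -1/20 - 3*H/5 (D(t, H) = (-3*H - ¼)/5 = (-¼ - 3*H)/5 = -1/20 - 3*H/5)
D(I(-1, -2), 10)*(-179 - 3) - 265 = (-1/20 - ⅗*10)*(-179 - 3) - 265 = (-1/20 - 6)*(-182) - 265 = -121/20*(-182) - 265 = 11011/10 - 265 = 8361/10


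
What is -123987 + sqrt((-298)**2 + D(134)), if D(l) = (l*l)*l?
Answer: -123987 + 6*sqrt(69303) ≈ -1.2241e+5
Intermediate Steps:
D(l) = l**3 (D(l) = l**2*l = l**3)
-123987 + sqrt((-298)**2 + D(134)) = -123987 + sqrt((-298)**2 + 134**3) = -123987 + sqrt(88804 + 2406104) = -123987 + sqrt(2494908) = -123987 + 6*sqrt(69303)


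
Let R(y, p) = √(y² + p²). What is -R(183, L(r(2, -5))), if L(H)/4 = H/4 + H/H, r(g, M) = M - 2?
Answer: -3*√3722 ≈ -183.02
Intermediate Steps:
r(g, M) = -2 + M
L(H) = 4 + H (L(H) = 4*(H/4 + H/H) = 4*(H*(¼) + 1) = 4*(H/4 + 1) = 4*(1 + H/4) = 4 + H)
R(y, p) = √(p² + y²)
-R(183, L(r(2, -5))) = -√((4 + (-2 - 5))² + 183²) = -√((4 - 7)² + 33489) = -√((-3)² + 33489) = -√(9 + 33489) = -√33498 = -3*√3722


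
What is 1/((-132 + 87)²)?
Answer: 1/2025 ≈ 0.00049383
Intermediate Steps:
1/((-132 + 87)²) = 1/((-45)²) = 1/2025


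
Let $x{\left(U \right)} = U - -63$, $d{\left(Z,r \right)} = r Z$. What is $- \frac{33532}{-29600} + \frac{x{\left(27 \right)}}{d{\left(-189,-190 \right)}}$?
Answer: $\frac{3352217}{2952600} \approx 1.1353$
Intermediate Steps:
$d{\left(Z,r \right)} = Z r$
$x{\left(U \right)} = 63 + U$ ($x{\left(U \right)} = U + 63 = 63 + U$)
$- \frac{33532}{-29600} + \frac{x{\left(27 \right)}}{d{\left(-189,-190 \right)}} = - \frac{33532}{-29600} + \frac{63 + 27}{\left(-189\right) \left(-190\right)} = \left(-33532\right) \left(- \frac{1}{29600}\right) + \frac{90}{35910} = \frac{8383}{7400} + 90 \cdot \frac{1}{35910} = \frac{8383}{7400} + \frac{1}{399} = \frac{3352217}{2952600}$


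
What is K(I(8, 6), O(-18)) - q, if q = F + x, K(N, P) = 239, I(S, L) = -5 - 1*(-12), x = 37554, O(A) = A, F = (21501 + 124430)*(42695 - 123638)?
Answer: 11812055618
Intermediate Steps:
F = -11812092933 (F = 145931*(-80943) = -11812092933)
I(S, L) = 7 (I(S, L) = -5 + 12 = 7)
q = -11812055379 (q = -11812092933 + 37554 = -11812055379)
K(I(8, 6), O(-18)) - q = 239 - 1*(-11812055379) = 239 + 11812055379 = 11812055618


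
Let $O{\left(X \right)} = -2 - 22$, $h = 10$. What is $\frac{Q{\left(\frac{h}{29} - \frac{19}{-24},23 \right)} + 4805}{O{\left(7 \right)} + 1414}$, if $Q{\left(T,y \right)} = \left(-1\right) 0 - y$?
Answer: $\frac{2391}{695} \approx 3.4403$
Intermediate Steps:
$Q{\left(T,y \right)} = - y$ ($Q{\left(T,y \right)} = 0 - y = - y$)
$O{\left(X \right)} = -24$
$\frac{Q{\left(\frac{h}{29} - \frac{19}{-24},23 \right)} + 4805}{O{\left(7 \right)} + 1414} = \frac{\left(-1\right) 23 + 4805}{-24 + 1414} = \frac{-23 + 4805}{1390} = 4782 \cdot \frac{1}{1390} = \frac{2391}{695}$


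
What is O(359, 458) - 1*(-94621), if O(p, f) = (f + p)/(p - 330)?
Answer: 2744826/29 ≈ 94649.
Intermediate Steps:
O(p, f) = (f + p)/(-330 + p)
O(359, 458) - 1*(-94621) = (458 + 359)/(-330 + 359) - 1*(-94621) = 817/29 + 94621 = 2744826/29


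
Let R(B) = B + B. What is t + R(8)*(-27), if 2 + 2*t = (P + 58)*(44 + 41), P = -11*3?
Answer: 1259/2 ≈ 629.50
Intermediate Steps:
P = -33
t = 2123/2 (t = -1 + ((-33 + 58)*(44 + 41))/2 = -1 + (25*85)/2 = -1 + (½)*2125 = -1 + 2125/2 = 2123/2 ≈ 1061.5)
R(B) = 2*B
t + R(8)*(-27) = 2123/2 + (2*8)*(-27) = 2123/2 + 16*(-27) = 2123/2 - 432 = 1259/2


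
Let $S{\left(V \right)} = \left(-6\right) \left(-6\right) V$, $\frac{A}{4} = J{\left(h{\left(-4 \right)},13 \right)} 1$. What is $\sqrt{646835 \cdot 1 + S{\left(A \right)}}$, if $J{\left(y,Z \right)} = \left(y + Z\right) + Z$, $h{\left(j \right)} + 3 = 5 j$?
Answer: $\sqrt{647267} \approx 804.53$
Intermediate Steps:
$h{\left(j \right)} = -3 + 5 j$
$J{\left(y,Z \right)} = y + 2 Z$ ($J{\left(y,Z \right)} = \left(Z + y\right) + Z = y + 2 Z$)
$A = 12$ ($A = 4 \left(\left(-3 + 5 \left(-4\right)\right) + 2 \cdot 13\right) 1 = 4 \left(\left(-3 - 20\right) + 26\right) 1 = 4 \left(-23 + 26\right) 1 = 4 \cdot 3 \cdot 1 = 4 \cdot 3 = 12$)
$S{\left(V \right)} = 36 V$
$\sqrt{646835 \cdot 1 + S{\left(A \right)}} = \sqrt{646835 \cdot 1 + 36 \cdot 12} = \sqrt{646835 + 432} = \sqrt{647267}$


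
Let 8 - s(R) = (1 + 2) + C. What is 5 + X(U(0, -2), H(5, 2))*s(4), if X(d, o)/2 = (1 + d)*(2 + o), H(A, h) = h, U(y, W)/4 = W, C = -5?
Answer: -555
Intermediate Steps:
U(y, W) = 4*W
s(R) = 10 (s(R) = 8 - ((1 + 2) - 5) = 8 - (3 - 5) = 8 - 1*(-2) = 8 + 2 = 10)
X(d, o) = 2*(1 + d)*(2 + o) (X(d, o) = 2*((1 + d)*(2 + o)) = 2*(1 + d)*(2 + o))
5 + X(U(0, -2), H(5, 2))*s(4) = 5 + (4 + 2*2 + 4*(4*(-2)) + 2*(4*(-2))*2)*10 = 5 + (4 + 4 + 4*(-8) + 2*(-8)*2)*10 = 5 + (4 + 4 - 32 - 32)*10 = 5 - 56*10 = 5 - 560 = -555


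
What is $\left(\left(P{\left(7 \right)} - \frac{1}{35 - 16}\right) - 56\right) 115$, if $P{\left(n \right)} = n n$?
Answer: $- \frac{15410}{19} \approx -811.05$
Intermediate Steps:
$P{\left(n \right)} = n^{2}$
$\left(\left(P{\left(7 \right)} - \frac{1}{35 - 16}\right) - 56\right) 115 = \left(\left(7^{2} - \frac{1}{35 - 16}\right) - 56\right) 115 = \left(\left(49 - \frac{1}{19}\right) - 56\right) 115 = \left(\frac{930}{19} - 56\right) 115 = \left(- \frac{134}{19}\right) 115 = - \frac{15410}{19}$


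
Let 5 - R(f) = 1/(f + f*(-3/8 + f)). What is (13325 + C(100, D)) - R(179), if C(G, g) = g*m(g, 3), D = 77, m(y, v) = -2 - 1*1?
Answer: 3366791855/257223 ≈ 13089.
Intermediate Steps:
m(y, v) = -3 (m(y, v) = -2 - 1 = -3)
C(G, g) = -3*g (C(G, g) = g*(-3) = -3*g)
R(f) = 5 - 1/(f + f*(-3/8 + f))
(13325 + C(100, D)) - R(179) = (13325 - 3*77) - (-8 + 25*179 + 40*179**2)/(179*(5 + 8*179)) = (13325 - 231) - (-8 + 4475 + 40*32041)/(179*(5 + 1432)) = 13094 - (-8 + 4475 + 1281640)/(179*1437) = 13094 - 1286107/(179*1437) = 13094 - 1*1286107/257223 = 13094 - 1286107/257223 = 3366791855/257223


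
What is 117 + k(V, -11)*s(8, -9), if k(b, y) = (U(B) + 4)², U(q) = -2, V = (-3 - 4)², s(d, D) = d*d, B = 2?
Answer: 373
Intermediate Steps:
s(d, D) = d²
V = 49 (V = (-7)² = 49)
k(b, y) = 4 (k(b, y) = (-2 + 4)² = 2² = 4)
117 + k(V, -11)*s(8, -9) = 117 + 4*8² = 117 + 4*64 = 117 + 256 = 373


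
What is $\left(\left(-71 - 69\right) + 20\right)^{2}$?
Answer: $14400$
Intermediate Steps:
$\left(\left(-71 - 69\right) + 20\right)^{2} = \left(-140 + 20\right)^{2} = \left(-120\right)^{2} = 14400$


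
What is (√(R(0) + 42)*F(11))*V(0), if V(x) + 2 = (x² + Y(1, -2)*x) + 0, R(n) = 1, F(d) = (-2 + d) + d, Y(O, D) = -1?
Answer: -40*√43 ≈ -262.30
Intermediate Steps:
F(d) = -2 + 2*d
V(x) = -2 + x² - x (V(x) = -2 + ((x² - x) + 0) = -2 + (x² - x) = -2 + x² - x)
(√(R(0) + 42)*F(11))*V(0) = (√(1 + 42)*(-2 + 2*11))*(-2 + 0² - 1*0) = (√43*(-2 + 22))*(-2 + 0 + 0) = (√43*20)*(-2) = (20*√43)*(-2) = -40*√43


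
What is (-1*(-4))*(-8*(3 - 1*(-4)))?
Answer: -224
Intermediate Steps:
(-1*(-4))*(-8*(3 - 1*(-4))) = 4*(-8*(3 + 4)) = 4*(-8*7) = 4*(-56) = -224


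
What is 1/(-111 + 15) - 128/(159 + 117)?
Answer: -349/736 ≈ -0.47418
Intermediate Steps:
1/(-111 + 15) - 128/(159 + 117) = 1/(-96) - 128/276 = -1/96 + (1/276)*(-128) = -1/96 - 32/69 = -349/736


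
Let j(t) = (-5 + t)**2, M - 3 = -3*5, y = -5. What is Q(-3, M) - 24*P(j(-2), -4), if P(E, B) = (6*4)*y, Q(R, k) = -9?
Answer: 2871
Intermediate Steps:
M = -12 (M = 3 - 3*5 = 3 - 15 = -12)
P(E, B) = -120 (P(E, B) = (6*4)*(-5) = 24*(-5) = -120)
Q(-3, M) - 24*P(j(-2), -4) = -9 - 24*(-120) = -9 + 2880 = 2871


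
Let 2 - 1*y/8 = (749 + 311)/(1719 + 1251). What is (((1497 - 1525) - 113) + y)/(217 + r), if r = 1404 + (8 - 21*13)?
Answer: -37973/402732 ≈ -0.094288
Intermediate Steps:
y = 3904/297 (y = 16 - 8*(749 + 311)/(1719 + 1251) = 16 - 8480/2970 = 16 - 8*106/297 = 16 - 848/297 = 3904/297 ≈ 13.145)
r = 1139 (r = 1404 + (8 - 273) = 1404 - 265 = 1139)
(((1497 - 1525) - 113) + y)/(217 + r) = (((1497 - 1525) - 113) + 3904/297)/(217 + 1139) = ((-28 - 113) + 3904/297)/1356 = (-141 + 3904/297)*(1/1356) = -37973/297*1/1356 = -37973/402732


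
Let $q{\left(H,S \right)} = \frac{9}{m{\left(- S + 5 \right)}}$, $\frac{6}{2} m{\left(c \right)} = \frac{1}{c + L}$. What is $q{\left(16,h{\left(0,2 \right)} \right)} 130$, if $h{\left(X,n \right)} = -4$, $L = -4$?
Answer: $17550$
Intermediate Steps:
$m{\left(c \right)} = \frac{1}{3 \left(-4 + c\right)}$ ($m{\left(c \right)} = \frac{1}{3 \left(c - 4\right)} = \frac{1}{3 \left(-4 + c\right)}$)
$q{\left(H,S \right)} = 27 - 27 S$ ($q{\left(H,S \right)} = \frac{9}{\frac{1}{3} \frac{1}{-4 - \left(-5 + S\right)}} = \frac{9}{\frac{1}{3} \frac{1}{1 - S}} = 9 \left(3 - 3 S\right) = 27 - 27 S$)
$q{\left(16,h{\left(0,2 \right)} \right)} 130 = \left(27 - -108\right) 130 = \left(27 + 108\right) 130 = 135 \cdot 130 = 17550$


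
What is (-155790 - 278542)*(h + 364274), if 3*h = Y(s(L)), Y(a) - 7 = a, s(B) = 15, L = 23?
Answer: -474657120208/3 ≈ -1.5822e+11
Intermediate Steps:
Y(a) = 7 + a
h = 22/3 (h = (7 + 15)/3 = (1/3)*22 = 22/3 ≈ 7.3333)
(-155790 - 278542)*(h + 364274) = (-155790 - 278542)*(22/3 + 364274) = -434332*1092844/3 = -474657120208/3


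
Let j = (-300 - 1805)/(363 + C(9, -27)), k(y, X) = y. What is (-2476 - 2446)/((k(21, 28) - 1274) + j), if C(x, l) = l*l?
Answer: 5374824/1370381 ≈ 3.9221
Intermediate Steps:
C(x, l) = l²
j = -2105/1092 (j = (-300 - 1805)/(363 + (-27)²) = -2105/(363 + 729) = -2105/1092 ≈ -1.9277)
(-2476 - 2446)/((k(21, 28) - 1274) + j) = (-2476 - 2446)/((21 - 1274) - 2105/1092) = -4922/(-1253 - 2105/1092) = -4922/(-1370381/1092) = -4922*(-1092/1370381) = 5374824/1370381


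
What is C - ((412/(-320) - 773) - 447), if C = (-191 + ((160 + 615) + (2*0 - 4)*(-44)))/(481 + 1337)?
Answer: 88842427/72720 ≈ 1221.7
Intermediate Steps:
C = 380/909 (C = (-191 + (775 + (0 - 4)*(-44)))/1818 = (-191 + (775 - 4*(-44)))*(1/1818) = (-191 + (775 + 176))*(1/1818) = (-191 + 951)*(1/1818) = 760*(1/1818) = 380/909 ≈ 0.41804)
C - ((412/(-320) - 773) - 447) = 380/909 - ((412/(-320) - 773) - 447) = 380/909 - ((412*(-1/320) - 773) - 447) = 380/909 - ((-103/80 - 773) - 447) = 380/909 - (-61943/80 - 447) = 380/909 - 1*(-97703/80) = 380/909 + 97703/80 = 88842427/72720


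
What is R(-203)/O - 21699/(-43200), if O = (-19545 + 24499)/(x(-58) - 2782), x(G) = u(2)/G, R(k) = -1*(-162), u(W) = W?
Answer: -31194805837/344798400 ≈ -90.473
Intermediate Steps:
R(k) = 162
x(G) = 2/G
O = -143666/80679 (O = (-19545 + 24499)/(2/(-58) - 2782) = 4954/(2*(-1/58) - 2782) = 4954/(-1/29 - 2782) = 4954/(-80679/29) = 4954*(-29/80679) = -143666/80679 ≈ -1.7807)
R(-203)/O - 21699/(-43200) = 162/(-143666/80679) - 21699/(-43200) = 162*(-80679/143666) - 21699*(-1/43200) = -6534999/71833 + 2411/4800 = -31194805837/344798400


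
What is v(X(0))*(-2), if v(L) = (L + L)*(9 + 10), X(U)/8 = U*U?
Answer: 0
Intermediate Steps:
X(U) = 8*U² (X(U) = 8*(U*U) = 8*U²)
v(L) = 38*L (v(L) = (2*L)*19 = 38*L)
v(X(0))*(-2) = (38*(8*0²))*(-2) = (38*(8*0))*(-2) = (38*0)*(-2) = 0*(-2) = 0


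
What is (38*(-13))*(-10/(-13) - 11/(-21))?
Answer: -13414/21 ≈ -638.76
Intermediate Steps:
(38*(-13))*(-10/(-13) - 11/(-21)) = -494*(-10*(-1/13) - 11*(-1/21)) = -494*(10/13 + 11/21) = -494*353/273 = -13414/21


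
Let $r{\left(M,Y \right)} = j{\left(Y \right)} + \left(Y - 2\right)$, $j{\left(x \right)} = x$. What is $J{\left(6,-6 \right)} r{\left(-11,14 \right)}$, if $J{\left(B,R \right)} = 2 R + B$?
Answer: $-156$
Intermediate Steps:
$r{\left(M,Y \right)} = -2 + 2 Y$ ($r{\left(M,Y \right)} = Y + \left(Y - 2\right) = Y + \left(-2 + Y\right) = -2 + 2 Y$)
$J{\left(B,R \right)} = B + 2 R$
$J{\left(6,-6 \right)} r{\left(-11,14 \right)} = \left(6 + 2 \left(-6\right)\right) \left(-2 + 2 \cdot 14\right) = \left(6 - 12\right) \left(-2 + 28\right) = \left(-6\right) 26 = -156$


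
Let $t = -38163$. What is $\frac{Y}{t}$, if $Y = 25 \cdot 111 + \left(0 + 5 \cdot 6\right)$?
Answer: $- \frac{935}{12721} \approx -0.073501$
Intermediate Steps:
$Y = 2805$ ($Y = 2775 + \left(0 + 30\right) = 2775 + 30 = 2805$)
$\frac{Y}{t} = \frac{2805}{-38163} = 2805 \left(- \frac{1}{38163}\right) = - \frac{935}{12721}$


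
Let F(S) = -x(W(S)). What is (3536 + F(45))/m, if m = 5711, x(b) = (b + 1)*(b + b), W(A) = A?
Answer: -604/5711 ≈ -0.10576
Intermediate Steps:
x(b) = 2*b*(1 + b) (x(b) = (1 + b)*(2*b) = 2*b*(1 + b))
F(S) = -2*S*(1 + S)
(3536 + F(45))/m = (3536 - 2*45*(1 + 45))/5711 = (3536 - 2*45*46)*(1/5711) = (3536 - 4140)*(1/5711) = -604*1/5711 = -604/5711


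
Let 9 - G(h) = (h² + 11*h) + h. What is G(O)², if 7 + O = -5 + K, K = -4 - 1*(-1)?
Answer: 1296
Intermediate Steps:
K = -3 (K = -4 + 1 = -3)
O = -15 (O = -7 + (-5 - 3) = -7 - 8 = -15)
G(h) = 9 - h² - 12*h (G(h) = 9 - ((h² + 11*h) + h) = 9 - (h² + 12*h) = 9 + (-h² - 12*h) = 9 - h² - 12*h)
G(O)² = (9 - 1*(-15)² - 12*(-15))² = (9 - 1*225 + 180)² = (9 - 225 + 180)² = (-36)² = 1296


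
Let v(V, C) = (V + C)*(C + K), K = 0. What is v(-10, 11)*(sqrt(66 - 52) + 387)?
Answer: 4257 + 11*sqrt(14) ≈ 4298.2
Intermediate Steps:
v(V, C) = C*(C + V) (v(V, C) = (V + C)*(C + 0) = (C + V)*C = C*(C + V))
v(-10, 11)*(sqrt(66 - 52) + 387) = (11*(11 - 10))*(sqrt(66 - 52) + 387) = (11*1)*(sqrt(14) + 387) = 11*(387 + sqrt(14)) = 4257 + 11*sqrt(14)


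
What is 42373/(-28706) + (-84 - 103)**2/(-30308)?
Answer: -1144030499/435010724 ≈ -2.6299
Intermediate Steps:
42373/(-28706) + (-84 - 103)**2/(-30308) = 42373*(-1/28706) + (-187)**2*(-1/30308) = -42373/28706 + 34969*(-1/30308) = -42373/28706 - 34969/30308 = -1144030499/435010724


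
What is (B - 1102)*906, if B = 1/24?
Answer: -3993497/4 ≈ -9.9837e+5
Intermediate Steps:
B = 1/24 ≈ 0.041667
(B - 1102)*906 = (1/24 - 1102)*906 = -26447/24*906 = -3993497/4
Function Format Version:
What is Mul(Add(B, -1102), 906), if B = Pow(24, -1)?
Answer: Rational(-3993497, 4) ≈ -9.9837e+5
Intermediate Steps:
B = Rational(1, 24) ≈ 0.041667
Mul(Add(B, -1102), 906) = Mul(Add(Rational(1, 24), -1102), 906) = Mul(Rational(-26447, 24), 906) = Rational(-3993497, 4)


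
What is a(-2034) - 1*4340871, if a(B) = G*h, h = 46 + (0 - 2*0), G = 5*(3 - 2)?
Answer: -4340641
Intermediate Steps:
G = 5 (G = 5*1 = 5)
h = 46 (h = 46 + (0 + 0) = 46 + 0 = 46)
a(B) = 230 (a(B) = 5*46 = 230)
a(-2034) - 1*4340871 = 230 - 1*4340871 = 230 - 4340871 = -4340641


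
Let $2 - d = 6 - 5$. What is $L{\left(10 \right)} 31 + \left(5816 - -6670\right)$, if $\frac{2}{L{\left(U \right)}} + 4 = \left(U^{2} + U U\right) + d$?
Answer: $\frac{2459804}{197} \approx 12486.0$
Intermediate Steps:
$d = 1$ ($d = 2 - \left(6 - 5\right) = 2 - 1 = 1$)
$L{\left(U \right)} = \frac{2}{-3 + 2 U^{2}}$ ($L{\left(U \right)} = \frac{2}{-4 + \left(\left(U^{2} + U U\right) + 1\right)} = \frac{2}{-4 + \left(\left(U^{2} + U^{2}\right) + 1\right)} = \frac{2}{-4 + \left(2 U^{2} + 1\right)} = \frac{2}{-4 + \left(1 + 2 U^{2}\right)} = \frac{2}{-3 + 2 U^{2}}$)
$L{\left(10 \right)} 31 + \left(5816 - -6670\right) = \frac{2}{-3 + 2 \cdot 10^{2}} \cdot 31 + \left(5816 - -6670\right) = \frac{2}{-3 + 2 \cdot 100} \cdot 31 + \left(5816 + 6670\right) = \frac{2}{-3 + 200} \cdot 31 + 12486 = \frac{2}{197} \cdot 31 + 12486 = \frac{62}{197} + 12486 = \frac{2459804}{197}$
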